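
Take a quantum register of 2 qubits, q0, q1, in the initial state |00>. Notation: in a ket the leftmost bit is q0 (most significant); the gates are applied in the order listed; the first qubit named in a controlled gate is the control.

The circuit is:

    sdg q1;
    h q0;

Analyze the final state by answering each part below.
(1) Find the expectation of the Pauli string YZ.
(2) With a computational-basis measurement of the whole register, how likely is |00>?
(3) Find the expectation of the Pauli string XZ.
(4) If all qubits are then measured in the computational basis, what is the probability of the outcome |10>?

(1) In the final state, YZ has expectation 0.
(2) The probability of measuring |00> is 1/2.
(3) In the final state, XZ has expectation 1.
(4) A full measurement returns |10> with probability 1/2.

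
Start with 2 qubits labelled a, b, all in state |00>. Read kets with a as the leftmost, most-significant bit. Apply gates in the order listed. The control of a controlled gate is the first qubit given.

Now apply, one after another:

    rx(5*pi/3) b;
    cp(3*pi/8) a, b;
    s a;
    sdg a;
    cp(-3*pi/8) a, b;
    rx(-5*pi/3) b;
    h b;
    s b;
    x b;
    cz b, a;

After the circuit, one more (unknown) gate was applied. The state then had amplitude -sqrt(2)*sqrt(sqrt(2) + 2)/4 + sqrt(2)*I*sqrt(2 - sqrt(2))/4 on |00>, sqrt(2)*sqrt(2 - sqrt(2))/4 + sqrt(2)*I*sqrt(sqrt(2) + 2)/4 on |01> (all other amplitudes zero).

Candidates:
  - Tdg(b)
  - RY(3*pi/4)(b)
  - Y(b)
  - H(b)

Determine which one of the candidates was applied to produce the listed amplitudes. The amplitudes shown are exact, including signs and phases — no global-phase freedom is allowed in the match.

It was RY(3*pi/4)(b) that produced the state shown. Key observation: gates 1-6 undo each other exactly, leaving only the rest of the circuit to track.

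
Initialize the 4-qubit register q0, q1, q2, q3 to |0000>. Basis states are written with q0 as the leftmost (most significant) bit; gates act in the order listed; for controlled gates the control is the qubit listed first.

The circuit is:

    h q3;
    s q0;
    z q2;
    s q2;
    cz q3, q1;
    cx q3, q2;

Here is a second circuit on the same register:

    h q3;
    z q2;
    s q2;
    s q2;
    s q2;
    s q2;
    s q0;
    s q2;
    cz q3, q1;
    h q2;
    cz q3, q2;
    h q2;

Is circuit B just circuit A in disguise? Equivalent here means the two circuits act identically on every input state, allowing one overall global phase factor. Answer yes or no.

Yes: on every input state the two circuits agree up to one overall phase factor.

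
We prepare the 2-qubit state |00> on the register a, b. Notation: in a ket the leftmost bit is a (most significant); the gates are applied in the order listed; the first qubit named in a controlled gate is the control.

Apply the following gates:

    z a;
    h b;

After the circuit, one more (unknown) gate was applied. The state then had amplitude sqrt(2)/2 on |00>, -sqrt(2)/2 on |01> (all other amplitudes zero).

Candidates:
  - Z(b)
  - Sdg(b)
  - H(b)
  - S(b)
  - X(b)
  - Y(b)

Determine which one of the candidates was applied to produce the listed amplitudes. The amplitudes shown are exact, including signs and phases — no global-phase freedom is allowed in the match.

It was Z(b) that produced the state shown.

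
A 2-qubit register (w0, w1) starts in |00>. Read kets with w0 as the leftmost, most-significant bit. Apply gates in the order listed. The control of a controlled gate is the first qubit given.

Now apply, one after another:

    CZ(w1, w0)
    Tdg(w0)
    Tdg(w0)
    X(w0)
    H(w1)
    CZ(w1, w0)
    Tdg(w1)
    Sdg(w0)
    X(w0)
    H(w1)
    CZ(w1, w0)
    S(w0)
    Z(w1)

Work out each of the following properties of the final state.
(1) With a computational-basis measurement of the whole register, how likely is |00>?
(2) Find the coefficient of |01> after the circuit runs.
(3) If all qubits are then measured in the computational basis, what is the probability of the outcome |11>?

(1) A full measurement returns |00> with probability 1/2 - sqrt(2)/4.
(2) |01> carries amplitude exp(I*pi/4)/2 + I/2 in the final state.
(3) Outcome |11> occurs with probability 0.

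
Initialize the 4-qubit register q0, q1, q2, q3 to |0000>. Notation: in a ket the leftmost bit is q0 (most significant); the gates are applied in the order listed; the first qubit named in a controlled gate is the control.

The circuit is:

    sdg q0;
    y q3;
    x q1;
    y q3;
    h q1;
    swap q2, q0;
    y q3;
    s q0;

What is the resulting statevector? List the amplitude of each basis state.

After the circuit, the state carries amplitude sqrt(2)*I/2 on |0001>, -sqrt(2)*I/2 on |0101>, and 0 on every other basis state.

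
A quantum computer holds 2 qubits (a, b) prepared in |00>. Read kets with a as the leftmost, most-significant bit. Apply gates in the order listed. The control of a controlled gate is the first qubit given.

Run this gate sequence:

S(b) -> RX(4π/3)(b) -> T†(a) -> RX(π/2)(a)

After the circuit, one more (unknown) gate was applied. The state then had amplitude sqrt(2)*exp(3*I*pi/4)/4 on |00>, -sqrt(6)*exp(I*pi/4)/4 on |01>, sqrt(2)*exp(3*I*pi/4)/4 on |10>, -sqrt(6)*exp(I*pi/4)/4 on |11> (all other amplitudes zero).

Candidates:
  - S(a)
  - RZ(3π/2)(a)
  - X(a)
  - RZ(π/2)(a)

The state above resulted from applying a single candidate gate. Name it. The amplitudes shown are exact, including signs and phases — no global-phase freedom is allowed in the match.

The unique candidate consistent with the amplitudes is RZ(π/2)(a).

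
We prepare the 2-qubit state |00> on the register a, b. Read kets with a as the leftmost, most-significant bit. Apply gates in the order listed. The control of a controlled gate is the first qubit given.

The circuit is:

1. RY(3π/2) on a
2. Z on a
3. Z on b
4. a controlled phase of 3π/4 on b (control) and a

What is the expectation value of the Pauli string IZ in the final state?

The observable IZ averages to 1.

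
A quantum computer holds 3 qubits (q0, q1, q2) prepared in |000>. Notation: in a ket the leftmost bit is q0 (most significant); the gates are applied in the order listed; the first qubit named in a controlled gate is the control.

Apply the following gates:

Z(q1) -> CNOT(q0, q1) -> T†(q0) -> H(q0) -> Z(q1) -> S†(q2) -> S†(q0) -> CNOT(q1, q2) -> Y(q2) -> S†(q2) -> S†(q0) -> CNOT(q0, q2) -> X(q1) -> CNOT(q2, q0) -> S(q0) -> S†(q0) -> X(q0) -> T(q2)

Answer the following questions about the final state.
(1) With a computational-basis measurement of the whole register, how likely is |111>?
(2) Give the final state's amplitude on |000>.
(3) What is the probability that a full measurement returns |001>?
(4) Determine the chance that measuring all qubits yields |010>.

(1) The probability of measuring |111> is 0.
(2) The amplitude on |000> is 0.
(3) A full measurement returns |001> with probability 0.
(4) Outcome |010> occurs with probability 1/2.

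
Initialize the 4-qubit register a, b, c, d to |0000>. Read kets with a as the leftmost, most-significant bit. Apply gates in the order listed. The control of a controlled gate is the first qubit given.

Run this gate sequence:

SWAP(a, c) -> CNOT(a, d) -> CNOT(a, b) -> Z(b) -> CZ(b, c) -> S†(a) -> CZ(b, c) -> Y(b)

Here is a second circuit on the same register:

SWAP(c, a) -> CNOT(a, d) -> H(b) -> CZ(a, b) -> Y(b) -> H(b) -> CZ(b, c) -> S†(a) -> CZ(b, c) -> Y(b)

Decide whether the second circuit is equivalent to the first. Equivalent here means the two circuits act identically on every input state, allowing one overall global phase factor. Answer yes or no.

No — the two circuits implement different unitaries, even allowing a global phase.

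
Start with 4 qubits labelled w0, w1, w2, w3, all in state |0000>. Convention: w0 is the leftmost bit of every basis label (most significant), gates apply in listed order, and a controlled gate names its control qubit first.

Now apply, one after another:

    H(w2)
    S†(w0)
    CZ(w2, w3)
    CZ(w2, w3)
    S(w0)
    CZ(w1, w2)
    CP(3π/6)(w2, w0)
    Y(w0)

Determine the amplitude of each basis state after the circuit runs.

After the circuit, the state carries amplitude sqrt(2)*I/2 on |1000>, sqrt(2)*I/2 on |1010>, and 0 on every other basis state. Key observation: steps 2-5 multiply out to the identity, so the circuit reduces to the remaining gates.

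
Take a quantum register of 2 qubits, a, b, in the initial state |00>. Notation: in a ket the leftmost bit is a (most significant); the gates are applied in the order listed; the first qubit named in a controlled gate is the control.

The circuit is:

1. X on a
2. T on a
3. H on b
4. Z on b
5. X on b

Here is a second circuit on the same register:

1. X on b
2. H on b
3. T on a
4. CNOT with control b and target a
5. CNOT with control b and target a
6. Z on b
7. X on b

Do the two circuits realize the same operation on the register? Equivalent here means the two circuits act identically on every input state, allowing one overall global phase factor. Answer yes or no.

No — the two circuits implement different unitaries, even allowing a global phase.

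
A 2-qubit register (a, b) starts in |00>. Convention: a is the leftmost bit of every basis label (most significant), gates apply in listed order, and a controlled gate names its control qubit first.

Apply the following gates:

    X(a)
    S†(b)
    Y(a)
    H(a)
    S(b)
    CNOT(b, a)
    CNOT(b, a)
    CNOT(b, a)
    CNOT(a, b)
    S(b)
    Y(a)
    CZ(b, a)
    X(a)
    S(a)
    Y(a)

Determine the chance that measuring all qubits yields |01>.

Outcome |01> occurs with probability 1/2.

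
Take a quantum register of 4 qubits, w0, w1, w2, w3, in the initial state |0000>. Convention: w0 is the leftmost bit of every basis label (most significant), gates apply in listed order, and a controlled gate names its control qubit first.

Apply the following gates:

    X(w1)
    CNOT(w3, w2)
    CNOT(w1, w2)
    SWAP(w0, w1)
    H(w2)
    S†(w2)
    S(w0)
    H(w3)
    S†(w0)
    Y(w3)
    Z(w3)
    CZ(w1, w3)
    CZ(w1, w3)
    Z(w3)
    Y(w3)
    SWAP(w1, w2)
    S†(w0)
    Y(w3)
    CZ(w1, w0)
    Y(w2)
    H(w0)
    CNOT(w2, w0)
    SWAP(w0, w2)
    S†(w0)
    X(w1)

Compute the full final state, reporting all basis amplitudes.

The resulting statevector has amplitude 0 on |0000>, 0 on |0001>, 0 on |0010>, 0 on |0011>, 0 on |0100>, 0 on |0101>, 0 on |0110>, 0 on |0111>, -sqrt(2)*I/4 on |1000>, sqrt(2)*I/4 on |1001>, sqrt(2)*I/4 on |1010>, -sqrt(2)*I/4 on |1011>, sqrt(2)/4 on |1100>, -sqrt(2)/4 on |1101>, -sqrt(2)/4 on |1110>, sqrt(2)/4 on |1111>. Key observation: gates 10-15 undo each other exactly, leaving only the rest of the circuit to track.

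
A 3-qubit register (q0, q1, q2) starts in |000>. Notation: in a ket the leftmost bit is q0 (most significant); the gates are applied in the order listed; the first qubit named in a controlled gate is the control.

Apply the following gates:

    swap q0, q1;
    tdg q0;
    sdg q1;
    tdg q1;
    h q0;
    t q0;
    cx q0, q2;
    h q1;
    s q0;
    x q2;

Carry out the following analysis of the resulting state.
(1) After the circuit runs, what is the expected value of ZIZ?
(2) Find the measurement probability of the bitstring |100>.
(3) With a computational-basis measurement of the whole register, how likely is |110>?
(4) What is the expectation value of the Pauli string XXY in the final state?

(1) The expectation value of ZIZ is -1.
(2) The probability of measuring |100> is 1/4.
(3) A full measurement returns |110> with probability 1/4.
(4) In the final state, XXY has expectation -sqrt(2)/2.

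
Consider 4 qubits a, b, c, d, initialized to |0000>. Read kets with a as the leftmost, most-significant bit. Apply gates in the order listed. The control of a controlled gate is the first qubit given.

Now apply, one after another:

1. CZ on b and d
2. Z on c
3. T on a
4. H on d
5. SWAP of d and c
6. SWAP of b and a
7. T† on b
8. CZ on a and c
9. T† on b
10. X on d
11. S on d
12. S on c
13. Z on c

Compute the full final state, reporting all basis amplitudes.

After the circuit, the state carries amplitude sqrt(2)*I/2 on |0001>, sqrt(2)/2 on |0011>, and 0 on every other basis state.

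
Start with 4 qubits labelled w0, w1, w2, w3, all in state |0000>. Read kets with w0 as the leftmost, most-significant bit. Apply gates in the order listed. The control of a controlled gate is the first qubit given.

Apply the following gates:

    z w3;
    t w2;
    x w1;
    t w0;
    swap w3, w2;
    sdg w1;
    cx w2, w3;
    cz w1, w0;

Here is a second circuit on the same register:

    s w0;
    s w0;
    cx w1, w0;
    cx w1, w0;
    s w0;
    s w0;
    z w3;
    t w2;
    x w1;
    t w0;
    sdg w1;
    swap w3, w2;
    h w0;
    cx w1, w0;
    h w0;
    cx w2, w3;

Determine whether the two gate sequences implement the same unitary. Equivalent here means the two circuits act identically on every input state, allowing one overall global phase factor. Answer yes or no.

Yes: on every input state the two circuits agree up to one overall phase factor.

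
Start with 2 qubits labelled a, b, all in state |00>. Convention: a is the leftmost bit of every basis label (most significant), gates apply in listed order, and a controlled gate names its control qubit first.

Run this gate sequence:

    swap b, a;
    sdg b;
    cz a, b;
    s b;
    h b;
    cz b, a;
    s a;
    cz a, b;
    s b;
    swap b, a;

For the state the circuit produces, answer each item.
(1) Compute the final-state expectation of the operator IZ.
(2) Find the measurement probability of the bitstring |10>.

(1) The observable IZ averages to 1.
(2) A full measurement returns |10> with probability 1/2.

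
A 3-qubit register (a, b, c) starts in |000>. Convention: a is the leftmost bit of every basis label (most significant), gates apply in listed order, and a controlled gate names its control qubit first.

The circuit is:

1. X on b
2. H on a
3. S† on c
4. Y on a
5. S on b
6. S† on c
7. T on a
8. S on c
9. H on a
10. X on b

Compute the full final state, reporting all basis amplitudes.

The resulting statevector has amplitude 1/2 - exp(I*pi/4)/2 on |000>, 1/2 + exp(I*pi/4)/2 on |100>, and 0 on every other basis state.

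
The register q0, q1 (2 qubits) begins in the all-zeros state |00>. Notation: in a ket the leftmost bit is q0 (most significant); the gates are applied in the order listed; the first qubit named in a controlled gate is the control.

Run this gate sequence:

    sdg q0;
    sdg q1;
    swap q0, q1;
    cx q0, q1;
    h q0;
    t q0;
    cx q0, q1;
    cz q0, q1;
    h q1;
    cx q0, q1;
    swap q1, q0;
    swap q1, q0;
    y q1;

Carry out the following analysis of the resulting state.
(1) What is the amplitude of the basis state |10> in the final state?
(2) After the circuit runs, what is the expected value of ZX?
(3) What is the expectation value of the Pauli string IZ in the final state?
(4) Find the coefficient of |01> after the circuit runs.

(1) |10> carries amplitude exp(3*I*pi/4)/2 in the final state. Key observation: gates 11-12 undo each other exactly, leaving only the rest of the circuit to track.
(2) The expectation value of ZX is -1.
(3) In the final state, IZ has expectation 0.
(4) |01> carries amplitude I/2 in the final state.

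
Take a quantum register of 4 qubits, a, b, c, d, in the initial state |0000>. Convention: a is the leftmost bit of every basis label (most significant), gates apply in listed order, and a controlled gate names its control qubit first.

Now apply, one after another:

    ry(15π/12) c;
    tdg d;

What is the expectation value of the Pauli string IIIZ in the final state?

The expectation value of IIIZ is 1.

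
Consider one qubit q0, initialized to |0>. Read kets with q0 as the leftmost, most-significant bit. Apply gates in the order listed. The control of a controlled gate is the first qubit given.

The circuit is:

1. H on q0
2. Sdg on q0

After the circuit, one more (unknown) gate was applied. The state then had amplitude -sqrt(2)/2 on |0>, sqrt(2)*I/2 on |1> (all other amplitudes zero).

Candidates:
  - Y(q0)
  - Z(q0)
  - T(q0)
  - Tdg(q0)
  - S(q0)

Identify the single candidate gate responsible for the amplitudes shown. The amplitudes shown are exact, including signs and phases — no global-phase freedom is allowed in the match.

It was Y(q0) that produced the state shown.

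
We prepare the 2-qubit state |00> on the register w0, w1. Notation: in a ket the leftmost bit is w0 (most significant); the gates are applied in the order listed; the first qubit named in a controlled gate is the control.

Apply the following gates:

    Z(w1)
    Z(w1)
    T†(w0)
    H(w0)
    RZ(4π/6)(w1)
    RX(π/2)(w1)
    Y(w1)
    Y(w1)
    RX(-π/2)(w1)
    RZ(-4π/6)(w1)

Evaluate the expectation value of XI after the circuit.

The expectation value of XI is 1. Key observation: gates 5-10 undo each other exactly, leaving only the rest of the circuit to track.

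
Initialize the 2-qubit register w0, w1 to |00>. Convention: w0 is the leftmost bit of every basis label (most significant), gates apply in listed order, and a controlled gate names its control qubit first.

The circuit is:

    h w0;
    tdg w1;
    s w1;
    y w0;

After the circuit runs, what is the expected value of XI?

The observable XI averages to -1.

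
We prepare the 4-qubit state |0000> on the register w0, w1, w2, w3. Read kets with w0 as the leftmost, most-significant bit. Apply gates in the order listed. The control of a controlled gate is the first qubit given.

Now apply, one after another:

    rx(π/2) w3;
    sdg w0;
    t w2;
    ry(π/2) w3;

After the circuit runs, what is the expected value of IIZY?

The observable IIZY averages to -1.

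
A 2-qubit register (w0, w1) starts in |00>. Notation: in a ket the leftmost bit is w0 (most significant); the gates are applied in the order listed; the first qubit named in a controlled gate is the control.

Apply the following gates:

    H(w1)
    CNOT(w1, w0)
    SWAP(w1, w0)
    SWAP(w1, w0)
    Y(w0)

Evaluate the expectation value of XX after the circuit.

In the final state, XX has expectation -1. Key observation: gates 3-4 undo each other exactly, leaving only the rest of the circuit to track.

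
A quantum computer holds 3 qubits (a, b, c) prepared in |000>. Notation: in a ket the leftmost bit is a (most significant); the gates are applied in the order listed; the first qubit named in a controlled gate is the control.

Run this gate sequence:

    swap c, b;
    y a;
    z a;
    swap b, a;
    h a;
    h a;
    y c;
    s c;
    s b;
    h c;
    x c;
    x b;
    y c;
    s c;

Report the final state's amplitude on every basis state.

After the circuit, the state carries amplitude sqrt(2)*I/2 on |000>, -sqrt(2)/2 on |001>, and 0 on every other basis state. Key observation: gates 5-6 undo each other exactly, leaving only the rest of the circuit to track.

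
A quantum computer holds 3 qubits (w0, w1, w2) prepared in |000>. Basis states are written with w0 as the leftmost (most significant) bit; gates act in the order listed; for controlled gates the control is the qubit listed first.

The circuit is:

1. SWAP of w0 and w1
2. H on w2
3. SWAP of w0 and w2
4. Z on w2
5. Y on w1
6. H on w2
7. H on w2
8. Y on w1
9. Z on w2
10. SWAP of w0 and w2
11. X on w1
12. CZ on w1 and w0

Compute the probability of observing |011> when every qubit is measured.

Outcome |011> occurs with probability 1/2. Key observation: gates 3-10 undo each other exactly, leaving only the rest of the circuit to track.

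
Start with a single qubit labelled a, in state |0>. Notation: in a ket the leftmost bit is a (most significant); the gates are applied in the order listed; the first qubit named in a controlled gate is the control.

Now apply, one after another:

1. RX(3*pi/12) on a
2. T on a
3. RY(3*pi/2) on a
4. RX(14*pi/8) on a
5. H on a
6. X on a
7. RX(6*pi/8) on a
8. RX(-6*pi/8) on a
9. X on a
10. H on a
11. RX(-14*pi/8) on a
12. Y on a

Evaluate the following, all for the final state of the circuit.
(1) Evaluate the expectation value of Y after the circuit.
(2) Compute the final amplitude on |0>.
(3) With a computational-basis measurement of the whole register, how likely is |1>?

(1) The observable Y averages to -1/2. Key observation: the block from step 4 through step 11 cancels to the identity and can be dropped.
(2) |0> carries amplitude -sqrt(2)*I*sqrt(sqrt(2) + 2)/4 + sqrt(2)*sqrt(2 - sqrt(2))*exp(I*pi/4)/4 in the final state.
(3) Outcome |1> occurs with probability 3/4.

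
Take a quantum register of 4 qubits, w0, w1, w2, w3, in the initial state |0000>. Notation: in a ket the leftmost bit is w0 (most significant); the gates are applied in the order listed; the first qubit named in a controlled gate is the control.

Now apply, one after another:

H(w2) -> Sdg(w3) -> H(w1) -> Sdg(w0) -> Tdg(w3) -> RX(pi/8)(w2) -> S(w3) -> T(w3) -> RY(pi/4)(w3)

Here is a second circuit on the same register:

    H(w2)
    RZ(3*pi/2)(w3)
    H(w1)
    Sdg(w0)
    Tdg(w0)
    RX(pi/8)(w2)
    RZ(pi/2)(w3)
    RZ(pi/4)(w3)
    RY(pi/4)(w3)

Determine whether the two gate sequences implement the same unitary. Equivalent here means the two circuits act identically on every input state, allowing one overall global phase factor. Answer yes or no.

No — the two circuits implement different unitaries, even allowing a global phase.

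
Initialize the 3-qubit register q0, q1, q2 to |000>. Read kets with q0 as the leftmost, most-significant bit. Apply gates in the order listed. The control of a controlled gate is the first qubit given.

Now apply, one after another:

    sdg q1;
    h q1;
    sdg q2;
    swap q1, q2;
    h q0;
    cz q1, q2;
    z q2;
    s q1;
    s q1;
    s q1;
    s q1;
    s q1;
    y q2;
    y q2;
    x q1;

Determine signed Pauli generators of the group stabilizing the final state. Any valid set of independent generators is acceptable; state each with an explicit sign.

The final state is stabilized by the group generated by +XII, -IIX, -IZI; other independent generating sets are equally valid. Key observation: gates 9-12 undo each other exactly, leaving only the rest of the circuit to track.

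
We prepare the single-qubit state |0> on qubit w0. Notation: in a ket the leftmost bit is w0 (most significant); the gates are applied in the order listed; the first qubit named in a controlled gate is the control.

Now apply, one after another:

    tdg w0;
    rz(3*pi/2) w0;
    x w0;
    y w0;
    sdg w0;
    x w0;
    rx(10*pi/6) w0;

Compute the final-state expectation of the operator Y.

The expectation value of Y is -sqrt(3)/2.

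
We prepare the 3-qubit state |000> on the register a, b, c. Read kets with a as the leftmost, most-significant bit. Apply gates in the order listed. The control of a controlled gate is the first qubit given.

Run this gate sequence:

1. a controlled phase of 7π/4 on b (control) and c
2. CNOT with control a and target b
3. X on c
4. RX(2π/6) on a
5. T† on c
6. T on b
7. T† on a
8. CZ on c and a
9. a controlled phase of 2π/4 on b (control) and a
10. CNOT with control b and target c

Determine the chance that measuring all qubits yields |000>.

The probability of measuring |000> is 0.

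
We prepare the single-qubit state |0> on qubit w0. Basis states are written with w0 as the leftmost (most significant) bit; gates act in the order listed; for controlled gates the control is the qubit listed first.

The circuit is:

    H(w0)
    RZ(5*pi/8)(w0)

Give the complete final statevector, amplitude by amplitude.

After the circuit, the state carries amplitude -sqrt(2)*exp(11*I*pi/16)/2 on |0>, sqrt(2)*exp(5*I*pi/16)/2 on |1>.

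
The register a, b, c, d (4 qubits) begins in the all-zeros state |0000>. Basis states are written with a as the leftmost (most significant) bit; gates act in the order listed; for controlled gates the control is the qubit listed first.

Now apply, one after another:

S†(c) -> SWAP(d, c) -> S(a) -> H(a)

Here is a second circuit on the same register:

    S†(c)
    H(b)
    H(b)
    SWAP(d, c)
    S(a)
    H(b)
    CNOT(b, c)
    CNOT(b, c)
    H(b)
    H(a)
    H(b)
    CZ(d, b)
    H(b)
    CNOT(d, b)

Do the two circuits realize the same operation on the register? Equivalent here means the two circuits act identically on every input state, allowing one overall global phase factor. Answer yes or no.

Yes: on every input state the two circuits agree up to one overall phase factor.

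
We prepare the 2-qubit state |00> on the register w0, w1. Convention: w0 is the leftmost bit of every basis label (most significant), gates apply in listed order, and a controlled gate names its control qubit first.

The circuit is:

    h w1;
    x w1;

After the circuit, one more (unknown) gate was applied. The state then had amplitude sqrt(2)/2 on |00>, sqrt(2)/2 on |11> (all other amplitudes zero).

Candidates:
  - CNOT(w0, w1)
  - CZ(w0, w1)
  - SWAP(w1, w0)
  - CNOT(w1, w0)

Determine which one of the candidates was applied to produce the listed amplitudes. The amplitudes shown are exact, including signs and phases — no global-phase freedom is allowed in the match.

The unique candidate consistent with the amplitudes is CNOT(w1, w0).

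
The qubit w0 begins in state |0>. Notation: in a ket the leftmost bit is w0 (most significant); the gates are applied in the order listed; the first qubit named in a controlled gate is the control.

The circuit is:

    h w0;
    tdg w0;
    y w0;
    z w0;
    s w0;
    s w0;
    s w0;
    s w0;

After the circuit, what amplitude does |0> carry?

The final state's coefficient on |0> equals -sqrt(2)*exp(I*pi/4)/2. Key observation: steps 5-8 multiply out to the identity, so the circuit reduces to the remaining gates.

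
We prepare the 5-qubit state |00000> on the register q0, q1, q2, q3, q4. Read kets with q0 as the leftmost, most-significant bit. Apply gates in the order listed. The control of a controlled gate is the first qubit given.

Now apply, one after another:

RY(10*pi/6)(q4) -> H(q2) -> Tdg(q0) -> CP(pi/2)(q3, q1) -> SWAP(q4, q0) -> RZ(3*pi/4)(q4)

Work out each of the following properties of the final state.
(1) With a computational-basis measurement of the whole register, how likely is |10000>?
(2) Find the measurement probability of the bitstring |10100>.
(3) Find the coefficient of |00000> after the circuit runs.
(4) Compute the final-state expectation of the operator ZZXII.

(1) The probability of measuring |10000> is 1/8.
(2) The probability of measuring |10100> is 1/8.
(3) The final state's coefficient on |00000> equals sqrt(6)*exp(5*I*pi/8)/4.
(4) The expectation value of ZZXII is 1/2.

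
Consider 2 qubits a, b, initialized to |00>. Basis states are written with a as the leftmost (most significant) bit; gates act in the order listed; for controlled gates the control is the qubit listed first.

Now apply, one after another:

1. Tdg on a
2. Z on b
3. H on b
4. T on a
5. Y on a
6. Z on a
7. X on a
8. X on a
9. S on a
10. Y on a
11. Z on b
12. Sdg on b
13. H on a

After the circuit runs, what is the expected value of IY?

The observable IY averages to 1.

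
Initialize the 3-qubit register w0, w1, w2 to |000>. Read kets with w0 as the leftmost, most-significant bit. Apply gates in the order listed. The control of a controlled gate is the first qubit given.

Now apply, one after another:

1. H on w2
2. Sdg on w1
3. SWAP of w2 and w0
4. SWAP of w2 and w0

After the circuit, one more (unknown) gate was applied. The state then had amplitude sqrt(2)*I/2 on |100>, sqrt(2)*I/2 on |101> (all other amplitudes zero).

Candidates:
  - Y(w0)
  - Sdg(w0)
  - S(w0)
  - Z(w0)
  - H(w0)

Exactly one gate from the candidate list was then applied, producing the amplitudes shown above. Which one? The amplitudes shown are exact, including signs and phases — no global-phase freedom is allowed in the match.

It was Y(w0) that produced the state shown. Key observation: steps 3-4 multiply out to the identity, so the circuit reduces to the remaining gates.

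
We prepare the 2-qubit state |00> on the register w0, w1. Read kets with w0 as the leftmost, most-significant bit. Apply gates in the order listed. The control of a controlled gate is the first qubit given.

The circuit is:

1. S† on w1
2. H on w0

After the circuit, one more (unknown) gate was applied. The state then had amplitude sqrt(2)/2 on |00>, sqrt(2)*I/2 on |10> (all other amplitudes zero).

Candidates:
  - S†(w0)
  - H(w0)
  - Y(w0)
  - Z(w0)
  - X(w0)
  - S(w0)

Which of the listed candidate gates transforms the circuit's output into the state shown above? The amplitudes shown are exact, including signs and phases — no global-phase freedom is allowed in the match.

The applied gate was S(w0).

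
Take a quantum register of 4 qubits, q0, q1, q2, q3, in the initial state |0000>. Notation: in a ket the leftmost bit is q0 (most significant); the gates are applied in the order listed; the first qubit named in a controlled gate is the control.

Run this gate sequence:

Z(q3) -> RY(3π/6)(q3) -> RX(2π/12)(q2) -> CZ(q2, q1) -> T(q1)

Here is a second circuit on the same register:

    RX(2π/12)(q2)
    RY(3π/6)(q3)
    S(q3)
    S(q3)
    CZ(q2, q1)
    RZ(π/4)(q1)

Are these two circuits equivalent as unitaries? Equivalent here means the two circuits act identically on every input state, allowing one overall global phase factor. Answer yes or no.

No — the two circuits implement different unitaries, even allowing a global phase.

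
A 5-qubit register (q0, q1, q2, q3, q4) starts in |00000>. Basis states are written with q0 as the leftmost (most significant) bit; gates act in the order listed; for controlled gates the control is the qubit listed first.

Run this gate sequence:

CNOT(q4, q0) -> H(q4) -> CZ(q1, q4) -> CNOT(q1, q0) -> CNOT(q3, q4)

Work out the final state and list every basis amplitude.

The final amplitudes are sqrt(2)/2 on |00000>, sqrt(2)/2 on |00001>, and 0 on every other basis state.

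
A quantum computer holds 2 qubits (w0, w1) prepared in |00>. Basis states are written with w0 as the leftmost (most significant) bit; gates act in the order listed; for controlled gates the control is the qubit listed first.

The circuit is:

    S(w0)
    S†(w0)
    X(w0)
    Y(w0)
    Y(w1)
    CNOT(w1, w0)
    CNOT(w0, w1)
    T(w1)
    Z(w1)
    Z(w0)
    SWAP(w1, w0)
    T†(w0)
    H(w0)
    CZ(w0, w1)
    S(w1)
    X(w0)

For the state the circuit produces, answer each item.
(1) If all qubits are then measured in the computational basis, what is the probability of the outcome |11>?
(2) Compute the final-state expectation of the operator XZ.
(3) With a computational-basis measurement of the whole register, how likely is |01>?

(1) A full measurement returns |11> with probability 1/2.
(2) The expectation value of XZ is 1.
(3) A full measurement returns |01> with probability 1/2.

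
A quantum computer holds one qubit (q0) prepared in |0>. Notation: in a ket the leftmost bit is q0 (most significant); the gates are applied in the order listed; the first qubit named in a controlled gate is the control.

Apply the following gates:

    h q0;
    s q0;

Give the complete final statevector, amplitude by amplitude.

The resulting statevector has amplitude sqrt(2)/2 on |0>, sqrt(2)*I/2 on |1>.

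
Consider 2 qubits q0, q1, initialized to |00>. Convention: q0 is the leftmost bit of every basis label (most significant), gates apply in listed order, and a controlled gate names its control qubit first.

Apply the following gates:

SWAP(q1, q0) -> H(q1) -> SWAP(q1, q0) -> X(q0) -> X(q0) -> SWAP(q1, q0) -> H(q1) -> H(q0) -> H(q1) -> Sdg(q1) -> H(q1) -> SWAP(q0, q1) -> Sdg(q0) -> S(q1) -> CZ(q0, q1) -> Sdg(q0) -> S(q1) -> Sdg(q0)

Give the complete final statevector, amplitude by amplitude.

After the circuit, the state carries amplitude sqrt(2)*(1 - I)/4 on |00>, sqrt(2)*(-1 + I)/4 on |01>, sqrt(2)*(-1 + I)/4 on |10>, sqrt(2)*(-1 + I)/4 on |11>. Key observation: gates 2-7 undo each other exactly, leaving only the rest of the circuit to track.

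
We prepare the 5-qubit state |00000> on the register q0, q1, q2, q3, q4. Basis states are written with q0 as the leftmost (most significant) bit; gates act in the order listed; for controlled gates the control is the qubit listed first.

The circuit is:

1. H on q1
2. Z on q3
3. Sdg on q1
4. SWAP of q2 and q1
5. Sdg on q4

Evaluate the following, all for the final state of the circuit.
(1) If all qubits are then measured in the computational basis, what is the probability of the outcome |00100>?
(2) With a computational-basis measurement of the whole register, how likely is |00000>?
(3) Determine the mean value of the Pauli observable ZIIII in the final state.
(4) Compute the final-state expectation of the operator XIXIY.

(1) A full measurement returns |00100> with probability 1/2.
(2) The probability of measuring |00000> is 1/2.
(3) The observable ZIIII averages to 1.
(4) The expectation value of XIXIY is 0.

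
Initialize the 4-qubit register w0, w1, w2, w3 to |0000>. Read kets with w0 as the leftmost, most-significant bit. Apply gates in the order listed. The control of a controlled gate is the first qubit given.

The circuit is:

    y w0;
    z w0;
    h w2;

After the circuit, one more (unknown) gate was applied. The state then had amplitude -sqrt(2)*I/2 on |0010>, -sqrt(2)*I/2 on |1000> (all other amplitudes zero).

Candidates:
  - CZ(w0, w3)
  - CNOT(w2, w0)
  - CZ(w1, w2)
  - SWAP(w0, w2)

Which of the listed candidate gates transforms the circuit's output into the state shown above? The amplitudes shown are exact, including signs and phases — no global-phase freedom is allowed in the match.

It was CNOT(w2, w0) that produced the state shown.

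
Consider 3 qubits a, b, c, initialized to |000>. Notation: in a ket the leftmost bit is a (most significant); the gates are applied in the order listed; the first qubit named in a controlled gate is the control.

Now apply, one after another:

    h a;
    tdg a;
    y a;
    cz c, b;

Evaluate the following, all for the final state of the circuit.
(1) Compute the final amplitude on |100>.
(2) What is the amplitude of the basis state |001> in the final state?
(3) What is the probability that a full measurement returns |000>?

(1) The final state's coefficient on |100> equals sqrt(2)*I/2.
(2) The amplitude on |001> is 0.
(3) Outcome |000> occurs with probability 1/2.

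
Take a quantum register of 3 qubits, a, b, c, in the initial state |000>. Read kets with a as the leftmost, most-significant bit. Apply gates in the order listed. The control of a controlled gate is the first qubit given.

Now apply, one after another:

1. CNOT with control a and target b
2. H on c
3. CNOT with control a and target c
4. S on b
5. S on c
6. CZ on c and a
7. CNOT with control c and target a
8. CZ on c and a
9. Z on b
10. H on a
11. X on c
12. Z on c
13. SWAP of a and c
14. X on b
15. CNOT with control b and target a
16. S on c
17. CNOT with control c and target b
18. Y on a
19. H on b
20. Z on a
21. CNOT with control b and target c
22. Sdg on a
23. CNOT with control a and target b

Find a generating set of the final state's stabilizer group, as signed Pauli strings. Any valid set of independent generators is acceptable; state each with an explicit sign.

The stabilizer group can be generated by -YIZ, -IYI, -ZIY, among other valid generating sets.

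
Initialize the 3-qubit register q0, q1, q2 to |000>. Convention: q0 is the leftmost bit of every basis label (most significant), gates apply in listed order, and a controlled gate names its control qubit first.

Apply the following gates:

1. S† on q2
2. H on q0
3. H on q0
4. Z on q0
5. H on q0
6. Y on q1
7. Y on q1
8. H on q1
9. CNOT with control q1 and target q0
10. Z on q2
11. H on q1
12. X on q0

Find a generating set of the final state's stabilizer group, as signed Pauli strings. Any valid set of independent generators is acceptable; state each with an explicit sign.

The final state is stabilized by the group generated by +XII, +IZI, +IIZ; other independent generating sets are equally valid.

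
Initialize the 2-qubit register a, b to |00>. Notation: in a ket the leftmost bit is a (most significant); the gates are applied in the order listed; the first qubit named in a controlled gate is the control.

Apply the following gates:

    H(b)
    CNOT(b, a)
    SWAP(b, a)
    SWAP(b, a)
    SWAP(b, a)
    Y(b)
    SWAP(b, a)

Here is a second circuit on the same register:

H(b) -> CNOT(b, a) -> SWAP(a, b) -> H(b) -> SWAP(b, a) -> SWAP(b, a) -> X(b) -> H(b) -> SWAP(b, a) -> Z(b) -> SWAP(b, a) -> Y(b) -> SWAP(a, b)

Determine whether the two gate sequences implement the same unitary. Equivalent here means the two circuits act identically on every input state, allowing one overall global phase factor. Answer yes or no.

No, they are not equivalent — no single phase factor reconciles the two unitaries.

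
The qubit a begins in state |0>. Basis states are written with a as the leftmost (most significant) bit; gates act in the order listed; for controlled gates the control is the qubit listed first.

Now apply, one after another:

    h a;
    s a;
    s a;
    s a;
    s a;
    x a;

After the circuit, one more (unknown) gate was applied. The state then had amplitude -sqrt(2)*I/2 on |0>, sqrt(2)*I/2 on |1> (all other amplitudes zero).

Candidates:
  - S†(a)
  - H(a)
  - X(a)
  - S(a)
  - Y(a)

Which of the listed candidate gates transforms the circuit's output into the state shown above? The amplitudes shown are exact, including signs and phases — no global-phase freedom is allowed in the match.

It was Y(a) that produced the state shown. Key observation: steps 2-5 multiply out to the identity, so the circuit reduces to the remaining gates.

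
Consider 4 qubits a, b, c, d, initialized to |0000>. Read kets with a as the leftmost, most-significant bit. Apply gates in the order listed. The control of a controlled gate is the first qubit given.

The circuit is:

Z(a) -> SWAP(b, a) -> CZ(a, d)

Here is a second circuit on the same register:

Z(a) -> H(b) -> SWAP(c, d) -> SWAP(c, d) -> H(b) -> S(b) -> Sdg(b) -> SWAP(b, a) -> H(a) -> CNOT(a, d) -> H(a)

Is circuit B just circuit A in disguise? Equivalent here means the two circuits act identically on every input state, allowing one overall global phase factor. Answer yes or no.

No — the two circuits implement different unitaries, even allowing a global phase.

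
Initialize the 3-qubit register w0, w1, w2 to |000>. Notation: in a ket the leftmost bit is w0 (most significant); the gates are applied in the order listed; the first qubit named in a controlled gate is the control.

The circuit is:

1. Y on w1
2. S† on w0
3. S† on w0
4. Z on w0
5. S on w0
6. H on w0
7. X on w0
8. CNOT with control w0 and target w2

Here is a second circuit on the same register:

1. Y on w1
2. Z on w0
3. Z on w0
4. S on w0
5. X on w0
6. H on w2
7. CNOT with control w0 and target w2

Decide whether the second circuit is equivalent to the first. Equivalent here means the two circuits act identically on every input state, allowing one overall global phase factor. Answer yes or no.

No — the two circuits implement different unitaries, even allowing a global phase.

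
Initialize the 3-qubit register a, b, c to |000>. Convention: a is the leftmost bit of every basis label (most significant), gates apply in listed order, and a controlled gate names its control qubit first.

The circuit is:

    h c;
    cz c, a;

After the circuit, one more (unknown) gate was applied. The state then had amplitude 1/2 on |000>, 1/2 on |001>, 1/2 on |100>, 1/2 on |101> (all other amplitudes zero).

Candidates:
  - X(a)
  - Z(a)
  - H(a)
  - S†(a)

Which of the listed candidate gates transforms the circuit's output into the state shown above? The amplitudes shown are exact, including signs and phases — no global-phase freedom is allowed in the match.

The applied gate was H(a).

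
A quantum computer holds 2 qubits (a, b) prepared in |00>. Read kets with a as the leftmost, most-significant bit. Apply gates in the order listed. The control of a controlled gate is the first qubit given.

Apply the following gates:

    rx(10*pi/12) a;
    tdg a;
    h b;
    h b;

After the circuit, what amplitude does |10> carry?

The final state's coefficient on |10> equals (-sqrt(6) - sqrt(2))*exp(I*pi/4)/4. Key observation: gates 3-4 undo each other exactly, leaving only the rest of the circuit to track.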